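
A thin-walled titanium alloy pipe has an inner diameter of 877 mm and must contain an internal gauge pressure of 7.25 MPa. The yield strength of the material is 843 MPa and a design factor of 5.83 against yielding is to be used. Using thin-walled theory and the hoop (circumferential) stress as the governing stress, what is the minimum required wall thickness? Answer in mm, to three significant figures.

t = 22.0 mm

σ_allow = 843/5.83 = 144.6 MPa.
Hoop stress σ_h = pD/(2t), so t = pD/(2σ_allow) = 7.25×877/(2×144.6) = 21.99 mm.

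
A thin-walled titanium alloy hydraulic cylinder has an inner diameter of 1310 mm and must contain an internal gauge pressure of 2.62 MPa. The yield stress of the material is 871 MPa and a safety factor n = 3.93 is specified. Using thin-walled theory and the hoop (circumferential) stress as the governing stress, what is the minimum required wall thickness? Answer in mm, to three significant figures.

t = 7.74 mm

σ_allow = 871/3.93 = 221.6 MPa.
Hoop stress σ_h = pD/(2t), so t = pD/(2σ_allow) = 2.62×1310/(2×221.6) = 7.743 mm.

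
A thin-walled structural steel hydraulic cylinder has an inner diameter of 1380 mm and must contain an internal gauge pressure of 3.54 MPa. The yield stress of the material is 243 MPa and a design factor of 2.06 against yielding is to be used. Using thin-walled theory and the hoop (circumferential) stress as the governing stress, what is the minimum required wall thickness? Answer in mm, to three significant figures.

σ_allow = 243/2.06 = 118.0 MPa.
Hoop stress σ_h = pD/(2t), so t = pD/(2σ_allow) = 3.54×1380/(2×118.0) = 20.71 mm.

t = 20.7 mm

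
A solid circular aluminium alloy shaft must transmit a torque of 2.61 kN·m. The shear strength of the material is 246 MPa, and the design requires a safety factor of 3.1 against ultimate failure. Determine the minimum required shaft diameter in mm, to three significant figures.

Allowable shear stress τ_allow = 246/3.1 = 79.35 MPa.
For a solid shaft τ = 16T/(πd³), so d³ = 16T/(π τ_allow) = 16×2610000/(π×79.35) = 167500 mm³.
d = (167500)^(1/3) = 55.12 mm.

d = 55.1 mm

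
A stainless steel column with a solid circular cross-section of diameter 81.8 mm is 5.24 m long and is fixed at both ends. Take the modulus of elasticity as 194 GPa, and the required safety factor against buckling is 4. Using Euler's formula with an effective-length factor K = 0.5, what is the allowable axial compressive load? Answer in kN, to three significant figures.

P_allow = 153 kN

I = πd⁴/64 = π×81.8⁴/64 = 2.198×10^6 mm⁴.
Effective length L_e = KL = 0.5×5.24 m = 2620 mm.
Euler critical load P_cr = π²EI/L_e² = π²×194000×2.198×10^6/2620² = 613000 N.
P_allow = P_cr/n = 613000/4 = 153300 N.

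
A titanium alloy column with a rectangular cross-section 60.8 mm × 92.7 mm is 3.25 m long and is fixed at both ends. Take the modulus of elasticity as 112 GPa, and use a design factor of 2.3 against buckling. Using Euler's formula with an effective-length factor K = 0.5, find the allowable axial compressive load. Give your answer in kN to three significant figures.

Buckling occurs about the weak axis: I_min = h·b³/12 = 92.7×60.8³/12 = 1.736×10^6 mm⁴ (b = 60.8 mm is the smaller dimension).
Effective length L_e = KL = 0.5×3.25 m = 1625 mm.
Euler critical load P_cr = π²EI/L_e² = π²×112000×1.736×10^6/1625² = 726800 N.
P_allow = P_cr/n = 726800/2.3 = 316000 N.

P_allow = 316 kN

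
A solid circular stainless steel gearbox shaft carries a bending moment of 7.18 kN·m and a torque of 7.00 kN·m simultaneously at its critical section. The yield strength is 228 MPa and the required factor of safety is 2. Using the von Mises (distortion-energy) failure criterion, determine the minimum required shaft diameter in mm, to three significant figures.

d = 94.3 mm

σ_allow = σ_y/n = 228/2 = 114.0 MPa.
For a solid shaft σ_b = 32M/(πd³) and τ = 16T/(πd³), so the von Mises stress is σ' = (16/πd³)·√(4M²+3T²).
√(4M²+3T²) = √(4×(7.180×10^6)² + 3×(7.000×10^6)²) = 1.879×10^7 N·mm.
d³ = 16×1.879×10^7/(π×114.0) = 839600 mm³.
d = 94.34 mm.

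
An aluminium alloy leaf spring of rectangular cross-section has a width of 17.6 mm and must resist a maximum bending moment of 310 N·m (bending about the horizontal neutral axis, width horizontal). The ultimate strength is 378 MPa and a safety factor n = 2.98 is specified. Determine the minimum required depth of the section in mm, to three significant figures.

h = 28.9 mm

σ_allow = 378/2.98 = 126.8 MPa.
For a rectangular section σ = 6M/(bh²), so h² = 6M/(b σ_allow) = 6×310000/(17.6×126.8) = 833.2 mm².
h = 28.86 mm.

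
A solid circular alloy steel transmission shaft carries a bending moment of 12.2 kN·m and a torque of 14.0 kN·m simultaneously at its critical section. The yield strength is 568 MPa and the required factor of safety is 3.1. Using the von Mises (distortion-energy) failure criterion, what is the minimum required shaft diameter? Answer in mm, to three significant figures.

d = 98.5 mm

σ_allow = σ_y/n = 568/3.1 = 183.2 MPa.
For a solid shaft σ_b = 32M/(πd³) and τ = 16T/(πd³), so the von Mises stress is σ' = (16/πd³)·√(4M²+3T²).
√(4M²+3T²) = √(4×(1.220×10^7)² + 3×(1.400×10^7)²) = 3.440×10^7 N·mm.
d³ = 16×3.440×10^7/(π×183.2) = 956200 mm³.
d = 98.52 mm.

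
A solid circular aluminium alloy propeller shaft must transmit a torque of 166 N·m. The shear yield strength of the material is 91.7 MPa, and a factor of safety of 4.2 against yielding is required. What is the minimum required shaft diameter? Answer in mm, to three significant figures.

Allowable shear stress τ_allow = 91.7/4.2 = 21.83 MPa.
For a solid shaft τ = 16T/(πd³), so d³ = 16T/(π τ_allow) = 16×166000/(π×21.83) = 38720 mm³.
d = (38720)^(1/3) = 33.83 mm.

d = 33.8 mm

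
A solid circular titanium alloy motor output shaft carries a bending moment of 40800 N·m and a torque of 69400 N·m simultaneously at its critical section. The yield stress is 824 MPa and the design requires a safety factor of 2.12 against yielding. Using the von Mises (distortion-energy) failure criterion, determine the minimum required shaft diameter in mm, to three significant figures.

σ_allow = σ_y/n = 824/2.12 = 388.7 MPa.
For a solid shaft σ_b = 32M/(πd³) and τ = 16T/(πd³), so the von Mises stress is σ' = (16/πd³)·√(4M²+3T²).
√(4M²+3T²) = √(4×(4.080×10^7)² + 3×(6.940×10^7)²) = 1.453×10^8 N·mm.
d³ = 16×1.453×10^8/(π×388.7) = 1.904×10^6 mm³.
d = 123.9 mm.

d = 124 mm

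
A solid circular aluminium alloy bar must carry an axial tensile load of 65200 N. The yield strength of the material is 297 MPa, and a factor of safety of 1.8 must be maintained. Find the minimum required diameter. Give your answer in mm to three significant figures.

d = 22.4 mm

Allowable stress σ_allow = 297/1.8 = 165.0 MPa.
Required area A = F/σ_allow = 65200/165.0 = 395.2 mm².
A = πd²/4 → d = √(4A/π) = 22.43 mm.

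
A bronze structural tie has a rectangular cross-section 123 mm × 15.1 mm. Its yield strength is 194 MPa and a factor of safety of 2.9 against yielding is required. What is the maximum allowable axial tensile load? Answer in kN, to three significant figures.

σ_allow = 194/2.9 = 66.90 MPa.
A = 123×15.1 = 1857 mm².
F_allow = σ_allow × A = 66.90×1857 = 124200 N.

F_allow = 124 kN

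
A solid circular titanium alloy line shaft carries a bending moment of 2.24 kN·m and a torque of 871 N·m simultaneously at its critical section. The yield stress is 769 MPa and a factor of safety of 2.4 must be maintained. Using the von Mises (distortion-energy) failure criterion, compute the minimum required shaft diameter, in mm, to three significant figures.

d = 42.2 mm

σ_allow = σ_y/n = 769/2.4 = 320.4 MPa.
For a solid shaft σ_b = 32M/(πd³) and τ = 16T/(πd³), so the von Mises stress is σ' = (16/πd³)·√(4M²+3T²).
√(4M²+3T²) = √(4×(2.240×10^6)² + 3×(871000)²) = 4.727×10^6 N·mm.
d³ = 16×4.727×10^6/(π×320.4) = 75140 mm³.
d = 42.20 mm.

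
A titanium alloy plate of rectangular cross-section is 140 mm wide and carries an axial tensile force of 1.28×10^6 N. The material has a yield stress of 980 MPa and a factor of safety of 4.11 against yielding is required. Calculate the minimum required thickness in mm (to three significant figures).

σ_allow = 980/4.11 = 238.4 MPa.
Required area A = F/σ_allow = 1280000/238.4 = 5368 mm².
t = A/w = 5368/140 = 38.34 mm.

t = 38.3 mm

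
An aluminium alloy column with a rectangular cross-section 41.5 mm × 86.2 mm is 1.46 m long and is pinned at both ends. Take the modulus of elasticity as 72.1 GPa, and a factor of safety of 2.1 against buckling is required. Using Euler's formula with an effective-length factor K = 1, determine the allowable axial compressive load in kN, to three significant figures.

P_allow = 81.6 kN

Buckling occurs about the weak axis: I_min = h·b³/12 = 86.2×41.5³/12 = 513400 mm⁴ (b = 41.5 mm is the smaller dimension).
Effective length L_e = KL = 1×1.46 m = 1460 mm.
Euler critical load P_cr = π²EI/L_e² = π²×72100×513400/1460² = 171400 N.
P_allow = P_cr/n = 171400/2.1 = 81620 N.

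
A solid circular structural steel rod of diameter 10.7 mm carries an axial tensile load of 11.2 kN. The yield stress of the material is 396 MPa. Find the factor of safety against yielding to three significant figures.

A = πd²/4 = 89.92 mm².
σ = F/A = 11200/89.92 = 124.6 MPa.
n = 396/124.6 = 3.179.

n = 3.18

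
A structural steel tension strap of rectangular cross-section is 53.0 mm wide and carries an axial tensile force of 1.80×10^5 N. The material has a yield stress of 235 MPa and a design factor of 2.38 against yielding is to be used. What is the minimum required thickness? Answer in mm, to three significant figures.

t = 34.4 mm

σ_allow = 235/2.38 = 98.74 MPa.
Required area A = F/σ_allow = 180000/98.74 = 1823 mm².
t = A/w = 1823/53.0 = 34.40 mm.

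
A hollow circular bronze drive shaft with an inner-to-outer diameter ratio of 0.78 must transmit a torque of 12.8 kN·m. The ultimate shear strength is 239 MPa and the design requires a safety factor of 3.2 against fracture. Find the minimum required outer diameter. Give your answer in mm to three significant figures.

d_o = 111 mm

τ_allow = 239/3.2 = 74.69 MPa.
For a hollow shaft τ = 16T/[πd_o³(1−k⁴)] with k = 0.78, so 1−k⁴ = 0.6298.
d_o³ = 16T/[π τ_allow (1−k⁴)] = 16×1.2800×10^7/(π×74.69×0.6298) = 1.386×10^6 mm³.
d_o = 111.5 mm.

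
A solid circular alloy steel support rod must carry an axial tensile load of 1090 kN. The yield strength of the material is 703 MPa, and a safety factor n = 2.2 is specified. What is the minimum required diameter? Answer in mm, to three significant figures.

d = 65.9 mm

Allowable stress σ_allow = 703/2.2 = 319.5 MPa.
Required area A = F/σ_allow = 1090000/319.5 = 3411 mm².
A = πd²/4 → d = √(4A/π) = 65.90 mm.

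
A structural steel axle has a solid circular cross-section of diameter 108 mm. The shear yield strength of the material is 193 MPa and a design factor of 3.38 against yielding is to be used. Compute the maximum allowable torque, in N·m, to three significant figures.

τ_allow = 193/3.38 = 57.10 MPa.
For a solid shaft T_allow = τ_allow·πd³/16; πd³/16 = π×108³/16 = 247300 mm³.
T_allow = 57.10×247300 = 1.412×10^7 N·mm = 14120 N·m.

T_allow = 14100 N·m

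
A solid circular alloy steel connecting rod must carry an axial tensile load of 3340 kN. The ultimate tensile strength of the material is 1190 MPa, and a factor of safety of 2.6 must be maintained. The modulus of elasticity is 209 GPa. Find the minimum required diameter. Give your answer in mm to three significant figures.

Allowable stress σ_allow = 1190/2.6 = 457.7 MPa.
Required area A = F/σ_allow = 3340000/457.7 = 7297 mm².
A = πd²/4 → d = √(4A/π) = 96.39 mm.

d = 96.4 mm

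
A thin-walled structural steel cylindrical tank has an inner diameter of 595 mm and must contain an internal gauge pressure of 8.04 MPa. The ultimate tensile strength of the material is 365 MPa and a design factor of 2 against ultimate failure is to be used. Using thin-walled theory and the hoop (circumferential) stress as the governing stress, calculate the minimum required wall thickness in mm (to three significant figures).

σ_allow = 365/2 = 182.5 MPa.
Hoop stress σ_h = pD/(2t), so t = pD/(2σ_allow) = 8.04×595/(2×182.5) = 13.11 mm.

t = 13.1 mm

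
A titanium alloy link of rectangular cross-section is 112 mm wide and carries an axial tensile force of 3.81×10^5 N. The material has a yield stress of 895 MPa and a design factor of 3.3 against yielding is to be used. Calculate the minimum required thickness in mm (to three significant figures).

σ_allow = 895/3.3 = 271.2 MPa.
Required area A = F/σ_allow = 381000/271.2 = 1405 mm².
t = A/w = 1405/112 = 12.54 mm.

t = 12.5 mm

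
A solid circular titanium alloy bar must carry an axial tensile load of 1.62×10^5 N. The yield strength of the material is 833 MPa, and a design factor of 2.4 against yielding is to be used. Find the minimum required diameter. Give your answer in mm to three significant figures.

Allowable stress σ_allow = 833/2.4 = 347.1 MPa.
Required area A = F/σ_allow = 162000/347.1 = 466.7 mm².
A = πd²/4 → d = √(4A/π) = 24.38 mm.

d = 24.4 mm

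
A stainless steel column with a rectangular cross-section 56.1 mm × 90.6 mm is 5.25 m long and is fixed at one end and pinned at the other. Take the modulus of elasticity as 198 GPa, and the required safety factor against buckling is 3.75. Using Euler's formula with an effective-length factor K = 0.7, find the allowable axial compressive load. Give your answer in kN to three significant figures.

P_allow = 51.4 kN

Buckling occurs about the weak axis: I_min = h·b³/12 = 90.6×56.1³/12 = 1.333×10^6 mm⁴ (b = 56.1 mm is the smaller dimension).
Effective length L_e = KL = 0.7×5.25 m = 3675 mm.
Euler critical load P_cr = π²EI/L_e² = π²×198000×1.333×10^6/3675² = 192900 N.
P_allow = P_cr/n = 192900/3.75 = 51430 N.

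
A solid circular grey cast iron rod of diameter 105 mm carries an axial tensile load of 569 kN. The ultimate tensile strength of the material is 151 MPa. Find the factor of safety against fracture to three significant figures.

A = πd²/4 = 8659 mm².
σ = F/A = 569000/8659 = 65.71 MPa.
n = 151/65.71 = 2.298.

n = 2.30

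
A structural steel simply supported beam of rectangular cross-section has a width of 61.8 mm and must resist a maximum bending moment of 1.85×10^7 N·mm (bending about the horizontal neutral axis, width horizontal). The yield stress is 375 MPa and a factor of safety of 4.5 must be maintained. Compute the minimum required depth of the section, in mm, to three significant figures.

h = 147 mm

σ_allow = 375/4.5 = 83.33 MPa.
For a rectangular section σ = 6M/(bh²), so h² = 6M/(b σ_allow) = 6×1.8500×10^7/(61.8×83.33) = 21550 mm².
h = 146.8 mm.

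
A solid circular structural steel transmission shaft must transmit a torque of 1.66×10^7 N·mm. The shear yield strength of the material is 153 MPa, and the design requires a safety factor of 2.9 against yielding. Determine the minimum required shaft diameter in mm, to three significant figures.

Allowable shear stress τ_allow = 153/2.9 = 52.76 MPa.
For a solid shaft τ = 16T/(πd³), so d³ = 16T/(π τ_allow) = 16×1.6600×10^7/(π×52.76) = 1.602×10^6 mm³.
d = (1.602×10^6)^(1/3) = 117.0 mm.

d = 117 mm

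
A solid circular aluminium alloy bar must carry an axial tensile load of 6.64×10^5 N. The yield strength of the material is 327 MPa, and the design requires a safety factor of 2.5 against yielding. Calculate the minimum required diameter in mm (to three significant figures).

d = 80.4 mm

Allowable stress σ_allow = 327/2.5 = 130.8 MPa.
Required area A = F/σ_allow = 664000/130.8 = 5076 mm².
A = πd²/4 → d = √(4A/π) = 80.40 mm.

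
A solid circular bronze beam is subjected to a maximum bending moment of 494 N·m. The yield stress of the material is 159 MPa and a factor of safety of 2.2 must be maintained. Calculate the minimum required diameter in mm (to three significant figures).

σ_allow = 159/2.2 = 72.27 MPa.
For a solid circular section σ = 32M/(πd³), so d³ = 32M/(π σ_allow) = 32×494000/(π×72.27) = 69620 mm³.
d = 41.14 mm.

d = 41.1 mm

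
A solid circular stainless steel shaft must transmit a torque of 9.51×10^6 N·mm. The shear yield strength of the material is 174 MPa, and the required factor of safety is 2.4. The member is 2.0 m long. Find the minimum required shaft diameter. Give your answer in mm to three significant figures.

d = 87.4 mm

Allowable shear stress τ_allow = 174/2.4 = 72.50 MPa.
For a solid shaft τ = 16T/(πd³), so d³ = 16T/(π τ_allow) = 16×9510000/(π×72.50) = 668100 mm³.
d = (668100)^(1/3) = 87.42 mm.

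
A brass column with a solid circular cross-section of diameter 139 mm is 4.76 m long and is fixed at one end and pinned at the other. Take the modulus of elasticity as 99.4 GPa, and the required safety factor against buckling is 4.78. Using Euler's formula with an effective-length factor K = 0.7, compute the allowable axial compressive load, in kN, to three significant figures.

P_allow = 339 kN

I = πd⁴/64 = π×139⁴/64 = 1.832×10^7 mm⁴.
Effective length L_e = KL = 0.7×4.76 m = 3332 mm.
Euler critical load P_cr = π²EI/L_e² = π²×99400×1.832×10^7/3332² = 1.619×10^6 N.
P_allow = P_cr/n = 1.619×10^6/4.78 = 338700 N.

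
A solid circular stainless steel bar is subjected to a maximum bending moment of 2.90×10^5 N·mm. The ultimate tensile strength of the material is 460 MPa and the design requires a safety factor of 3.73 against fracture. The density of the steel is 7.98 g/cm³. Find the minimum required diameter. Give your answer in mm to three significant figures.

d = 28.8 mm

σ_allow = 460/3.73 = 123.3 MPa.
For a solid circular section σ = 32M/(πd³), so d³ = 32M/(π σ_allow) = 32×290000/(π×123.3) = 23950 mm³.
d = 28.83 mm.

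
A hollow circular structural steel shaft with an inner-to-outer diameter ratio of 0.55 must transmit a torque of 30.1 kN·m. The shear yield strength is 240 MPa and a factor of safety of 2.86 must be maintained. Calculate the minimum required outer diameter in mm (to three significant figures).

τ_allow = 240/2.86 = 83.92 MPa.
For a hollow shaft τ = 16T/[πd_o³(1−k⁴)] with k = 0.55, so 1−k⁴ = 0.9085.
d_o³ = 16T/[π τ_allow (1−k⁴)] = 16×3.0100×10^7/(π×83.92×0.9085) = 2.011×10^6 mm³.
d_o = 126.2 mm.

d_o = 126 mm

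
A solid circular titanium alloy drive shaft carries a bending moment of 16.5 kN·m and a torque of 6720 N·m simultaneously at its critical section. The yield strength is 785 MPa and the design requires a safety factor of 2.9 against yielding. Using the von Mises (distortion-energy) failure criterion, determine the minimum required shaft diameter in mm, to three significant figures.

σ_allow = σ_y/n = 785/2.9 = 270.7 MPa.
For a solid shaft σ_b = 32M/(πd³) and τ = 16T/(πd³), so the von Mises stress is σ' = (16/πd³)·√(4M²+3T²).
√(4M²+3T²) = √(4×(1.650×10^7)² + 3×(6.720×10^6)²) = 3.499×10^7 N·mm.
d³ = 16×3.499×10^7/(π×270.7) = 658400 mm³.
d = 86.99 mm.

d = 87.0 mm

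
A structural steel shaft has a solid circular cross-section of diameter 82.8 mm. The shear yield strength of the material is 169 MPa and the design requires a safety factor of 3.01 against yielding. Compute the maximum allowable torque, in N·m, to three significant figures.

T_allow = 6260 N·m

τ_allow = 169/3.01 = 56.15 MPa.
For a solid shaft T_allow = τ_allow·πd³/16; πd³/16 = π×82.8³/16 = 111500 mm³.
T_allow = 56.15×111500 = 6.258×10^6 N·mm = 6258 N·m.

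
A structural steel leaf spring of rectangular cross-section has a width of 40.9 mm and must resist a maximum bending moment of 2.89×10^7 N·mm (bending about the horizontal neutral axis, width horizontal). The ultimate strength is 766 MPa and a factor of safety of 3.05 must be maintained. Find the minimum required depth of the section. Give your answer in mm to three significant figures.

h = 130 mm

σ_allow = 766/3.05 = 251.1 MPa.
For a rectangular section σ = 6M/(bh²), so h² = 6M/(b σ_allow) = 6×2.8900×10^7/(40.9×251.1) = 16880 mm².
h = 129.9 mm.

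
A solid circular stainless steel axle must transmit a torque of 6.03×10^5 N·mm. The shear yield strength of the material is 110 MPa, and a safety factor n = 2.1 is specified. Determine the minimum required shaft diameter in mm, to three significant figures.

d = 38.8 mm

Allowable shear stress τ_allow = 110/2.1 = 52.38 MPa.
For a solid shaft τ = 16T/(πd³), so d³ = 16T/(π τ_allow) = 16×603000/(π×52.38) = 58630 mm³.
d = (58630)^(1/3) = 38.85 mm.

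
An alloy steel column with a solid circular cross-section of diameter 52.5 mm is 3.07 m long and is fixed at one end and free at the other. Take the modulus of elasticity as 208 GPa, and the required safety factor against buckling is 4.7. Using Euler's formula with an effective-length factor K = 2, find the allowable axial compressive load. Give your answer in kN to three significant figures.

I = πd⁴/64 = π×52.5⁴/64 = 372900 mm⁴.
Effective length L_e = KL = 2×3.07 m = 6140 mm.
Euler critical load P_cr = π²EI/L_e² = π²×208000×372900/6140² = 20310 N.
P_allow = P_cr/n = 20310/4.7 = 4321 N.

P_allow = 4.32 kN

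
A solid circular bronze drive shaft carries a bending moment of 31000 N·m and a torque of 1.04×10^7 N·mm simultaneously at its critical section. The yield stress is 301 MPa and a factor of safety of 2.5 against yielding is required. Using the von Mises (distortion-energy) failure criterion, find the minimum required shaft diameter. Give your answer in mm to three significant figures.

d = 140 mm

σ_allow = σ_y/n = 301/2.5 = 120.4 MPa.
For a solid shaft σ_b = 32M/(πd³) and τ = 16T/(πd³), so the von Mises stress is σ' = (16/πd³)·√(4M²+3T²).
√(4M²+3T²) = √(4×(3.100×10^7)² + 3×(1.040×10^7)²) = 6.456×10^7 N·mm.
d³ = 16×6.456×10^7/(π×120.4) = 2.731×10^6 mm³.
d = 139.8 mm.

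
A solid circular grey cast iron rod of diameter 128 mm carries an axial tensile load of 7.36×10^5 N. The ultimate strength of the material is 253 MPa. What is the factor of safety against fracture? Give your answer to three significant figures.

A = πd²/4 = 12870 mm².
σ = F/A = 736000/12870 = 57.20 MPa.
n = 253/57.20 = 4.423.

n = 4.42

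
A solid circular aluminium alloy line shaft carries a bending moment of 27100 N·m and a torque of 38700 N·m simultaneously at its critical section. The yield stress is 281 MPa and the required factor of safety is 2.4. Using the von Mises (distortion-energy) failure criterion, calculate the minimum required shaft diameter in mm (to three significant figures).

d = 155 mm

σ_allow = σ_y/n = 281/2.4 = 117.1 MPa.
For a solid shaft σ_b = 32M/(πd³) and τ = 16T/(πd³), so the von Mises stress is σ' = (16/πd³)·√(4M²+3T²).
√(4M²+3T²) = √(4×(2.710×10^7)² + 3×(3.870×10^7)²) = 8.620×10^7 N·mm.
d³ = 16×8.620×10^7/(π×117.1) = 3.750×10^6 mm³.
d = 155.4 mm.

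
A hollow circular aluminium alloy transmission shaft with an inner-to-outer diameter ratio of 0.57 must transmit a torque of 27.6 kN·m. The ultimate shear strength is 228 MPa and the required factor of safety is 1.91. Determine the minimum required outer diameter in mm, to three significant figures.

τ_allow = 228/1.91 = 119.4 MPa.
For a hollow shaft τ = 16T/[πd_o³(1−k⁴)] with k = 0.57, so 1−k⁴ = 0.8944.
d_o³ = 16T/[π τ_allow (1−k⁴)] = 16×2.7600×10^7/(π×119.4×0.8944) = 1.317×10^6 mm³.
d_o = 109.6 mm.

d_o = 110 mm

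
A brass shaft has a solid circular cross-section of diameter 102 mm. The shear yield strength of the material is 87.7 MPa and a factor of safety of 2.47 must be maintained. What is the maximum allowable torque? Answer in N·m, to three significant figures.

T_allow = 7400 N·m

τ_allow = 87.7/2.47 = 35.51 MPa.
For a solid shaft T_allow = τ_allow·πd³/16; πd³/16 = π×102³/16 = 208400 mm³.
T_allow = 35.51×208400 = 7.398×10^6 N·mm = 7398 N·m.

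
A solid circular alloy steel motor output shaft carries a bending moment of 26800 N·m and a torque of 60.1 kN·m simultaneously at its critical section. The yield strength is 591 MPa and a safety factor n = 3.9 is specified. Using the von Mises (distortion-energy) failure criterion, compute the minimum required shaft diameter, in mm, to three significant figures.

σ_allow = σ_y/n = 591/3.9 = 151.5 MPa.
For a solid shaft σ_b = 32M/(πd³) and τ = 16T/(πd³), so the von Mises stress is σ' = (16/πd³)·√(4M²+3T²).
√(4M²+3T²) = √(4×(2.680×10^7)² + 3×(6.010×10^7)²) = 1.171×10^8 N·mm.
d³ = 16×1.171×10^8/(π×151.5) = 3.935×10^6 mm³.
d = 157.9 mm.

d = 158 mm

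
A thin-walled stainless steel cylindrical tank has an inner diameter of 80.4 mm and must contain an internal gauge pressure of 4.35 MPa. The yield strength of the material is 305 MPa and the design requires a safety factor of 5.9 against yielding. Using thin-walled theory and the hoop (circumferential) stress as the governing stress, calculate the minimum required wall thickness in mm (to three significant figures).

σ_allow = 305/5.9 = 51.69 MPa.
Hoop stress σ_h = pD/(2t), so t = pD/(2σ_allow) = 4.35×80.4/(2×51.69) = 3.383 mm.

t = 3.38 mm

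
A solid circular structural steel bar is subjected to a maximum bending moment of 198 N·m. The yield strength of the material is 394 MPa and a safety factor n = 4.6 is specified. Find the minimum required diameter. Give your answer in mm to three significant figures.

d = 28.7 mm

σ_allow = 394/4.6 = 85.65 MPa.
For a solid circular section σ = 32M/(πd³), so d³ = 32M/(π σ_allow) = 32×198000/(π×85.65) = 23550 mm³.
d = 28.66 mm.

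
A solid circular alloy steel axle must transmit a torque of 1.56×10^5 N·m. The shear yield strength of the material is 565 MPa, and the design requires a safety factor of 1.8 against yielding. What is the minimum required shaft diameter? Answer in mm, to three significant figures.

d = 136 mm

Allowable shear stress τ_allow = 565/1.8 = 313.9 MPa.
For a solid shaft τ = 16T/(πd³), so d³ = 16T/(π τ_allow) = 16×1.5600×10^8/(π×313.9) = 2.531×10^6 mm³.
d = (2.531×10^6)^(1/3) = 136.3 mm.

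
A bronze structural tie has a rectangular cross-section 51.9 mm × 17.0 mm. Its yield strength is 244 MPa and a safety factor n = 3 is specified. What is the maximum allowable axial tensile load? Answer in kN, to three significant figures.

σ_allow = 244/3 = 81.33 MPa.
A = 51.9×17.0 = 882.3 mm².
F_allow = σ_allow × A = 81.33×882.3 = 71760 N.

F_allow = 71.8 kN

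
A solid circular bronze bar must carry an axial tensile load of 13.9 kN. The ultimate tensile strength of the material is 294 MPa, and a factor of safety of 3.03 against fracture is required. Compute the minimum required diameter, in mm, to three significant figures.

d = 13.5 mm

Allowable stress σ_allow = 294/3.03 = 97.03 MPa.
Required area A = F/σ_allow = 13900/97.03 = 143.3 mm².
A = πd²/4 → d = √(4A/π) = 13.51 mm.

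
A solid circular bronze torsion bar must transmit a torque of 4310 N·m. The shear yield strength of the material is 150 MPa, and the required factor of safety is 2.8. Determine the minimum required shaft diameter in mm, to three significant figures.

d = 74.3 mm

Allowable shear stress τ_allow = 150/2.8 = 53.57 MPa.
For a solid shaft τ = 16T/(πd³), so d³ = 16T/(π τ_allow) = 16×4310000/(π×53.57) = 409700 mm³.
d = (409700)^(1/3) = 74.27 mm.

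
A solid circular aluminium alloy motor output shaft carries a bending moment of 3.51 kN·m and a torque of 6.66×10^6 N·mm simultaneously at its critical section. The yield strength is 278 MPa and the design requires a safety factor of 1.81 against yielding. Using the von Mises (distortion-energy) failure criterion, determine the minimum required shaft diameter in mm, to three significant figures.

d = 76.5 mm

σ_allow = σ_y/n = 278/1.81 = 153.6 MPa.
For a solid shaft σ_b = 32M/(πd³) and τ = 16T/(πd³), so the von Mises stress is σ' = (16/πd³)·√(4M²+3T²).
√(4M²+3T²) = √(4×(3.510×10^6)² + 3×(6.660×10^6)²) = 1.350×10^7 N·mm.
d³ = 16×1.350×10^7/(π×153.6) = 447800 mm³.
d = 76.50 mm.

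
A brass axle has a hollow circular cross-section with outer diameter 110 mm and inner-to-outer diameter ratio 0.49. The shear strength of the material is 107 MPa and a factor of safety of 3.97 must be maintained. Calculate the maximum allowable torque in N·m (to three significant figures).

T_allow = 6640 N·m

τ_allow = 107/3.97 = 26.95 MPa.
For a hollow shaft T_allow = τ_allow·πd_o³(1−k⁴)/16 with 1−k⁴ = 0.9424, so πd_o³(1−k⁴)/16 = 246300 mm³.
T_allow = 26.95×246300 = 6.638×10^6 N·mm = 6638 N·m.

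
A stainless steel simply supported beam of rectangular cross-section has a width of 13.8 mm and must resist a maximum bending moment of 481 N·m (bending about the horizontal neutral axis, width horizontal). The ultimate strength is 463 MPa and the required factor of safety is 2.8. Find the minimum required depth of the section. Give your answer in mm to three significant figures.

h = 35.6 mm

σ_allow = 463/2.8 = 165.4 MPa.
For a rectangular section σ = 6M/(bh²), so h² = 6M/(b σ_allow) = 6×481000/(13.8×165.4) = 1265 mm².
h = 35.56 mm.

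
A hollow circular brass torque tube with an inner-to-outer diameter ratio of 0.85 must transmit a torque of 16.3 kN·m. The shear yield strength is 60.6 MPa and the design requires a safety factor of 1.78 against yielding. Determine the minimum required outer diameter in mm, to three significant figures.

d_o = 172 mm

τ_allow = 60.6/1.78 = 34.04 MPa.
For a hollow shaft τ = 16T/[πd_o³(1−k⁴)] with k = 0.85, so 1−k⁴ = 0.4780.
d_o³ = 16T/[π τ_allow (1−k⁴)] = 16×1.6300×10^7/(π×34.04×0.4780) = 5.101×10^6 mm³.
d_o = 172.1 mm.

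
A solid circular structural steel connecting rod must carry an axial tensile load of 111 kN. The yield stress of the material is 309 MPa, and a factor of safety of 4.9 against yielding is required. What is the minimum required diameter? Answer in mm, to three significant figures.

d = 47.3 mm

Allowable stress σ_allow = 309/4.9 = 63.06 MPa.
Required area A = F/σ_allow = 111000/63.06 = 1760 mm².
A = πd²/4 → d = √(4A/π) = 47.34 mm.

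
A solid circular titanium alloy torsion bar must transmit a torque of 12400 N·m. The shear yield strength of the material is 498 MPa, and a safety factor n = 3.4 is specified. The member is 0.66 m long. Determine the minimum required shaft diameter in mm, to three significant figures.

d = 75.5 mm

Allowable shear stress τ_allow = 498/3.4 = 146.5 MPa.
For a solid shaft τ = 16T/(πd³), so d³ = 16T/(π τ_allow) = 16×1.2400×10^7/(π×146.5) = 431200 mm³.
d = (431200)^(1/3) = 75.55 mm.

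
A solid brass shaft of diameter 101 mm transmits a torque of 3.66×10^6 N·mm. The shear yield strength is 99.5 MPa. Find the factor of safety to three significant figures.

τ = 16T/(πd³) = 16×3660000/(π×101³) = 18.09 MPa.
n = τ_limit/τ = 99.5/18.09 = 5.500.

n = 5.50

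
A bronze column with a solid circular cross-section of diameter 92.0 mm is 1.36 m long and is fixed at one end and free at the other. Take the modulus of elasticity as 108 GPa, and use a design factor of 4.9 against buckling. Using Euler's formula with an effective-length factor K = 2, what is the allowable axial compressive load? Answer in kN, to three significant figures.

P_allow = 103 kN

I = πd⁴/64 = π×92.0⁴/64 = 3.517×10^6 mm⁴.
Effective length L_e = KL = 2×1.36 m = 2720 mm.
Euler critical load P_cr = π²EI/L_e² = π²×108000×3.517×10^6/2720² = 506600 N.
P_allow = P_cr/n = 506600/4.9 = 103400 N.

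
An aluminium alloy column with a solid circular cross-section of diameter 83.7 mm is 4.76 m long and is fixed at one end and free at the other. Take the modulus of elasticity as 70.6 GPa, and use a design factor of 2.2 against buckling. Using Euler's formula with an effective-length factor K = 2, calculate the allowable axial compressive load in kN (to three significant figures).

I = πd⁴/64 = π×83.7⁴/64 = 2.409×10^6 mm⁴.
Effective length L_e = KL = 2×4.76 m = 9520 mm.
Euler critical load P_cr = π²EI/L_e² = π²×70600×2.409×10^6/9520² = 18520 N.
P_allow = P_cr/n = 18520/2.2 = 8419 N.

P_allow = 8.42 kN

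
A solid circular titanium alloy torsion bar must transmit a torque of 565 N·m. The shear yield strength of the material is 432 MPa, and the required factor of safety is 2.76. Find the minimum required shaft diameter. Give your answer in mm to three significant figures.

Allowable shear stress τ_allow = 432/2.76 = 156.5 MPa.
For a solid shaft τ = 16T/(πd³), so d³ = 16T/(π τ_allow) = 16×565000/(π×156.5) = 18380 mm³.
d = (18380)^(1/3) = 26.39 mm.

d = 26.4 mm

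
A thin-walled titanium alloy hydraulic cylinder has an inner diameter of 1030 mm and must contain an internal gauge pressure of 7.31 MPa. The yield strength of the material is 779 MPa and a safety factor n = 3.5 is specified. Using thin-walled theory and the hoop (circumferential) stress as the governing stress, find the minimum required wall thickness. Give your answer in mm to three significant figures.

σ_allow = 779/3.5 = 222.6 MPa.
Hoop stress σ_h = pD/(2t), so t = pD/(2σ_allow) = 7.31×1030/(2×222.6) = 16.91 mm.

t = 16.9 mm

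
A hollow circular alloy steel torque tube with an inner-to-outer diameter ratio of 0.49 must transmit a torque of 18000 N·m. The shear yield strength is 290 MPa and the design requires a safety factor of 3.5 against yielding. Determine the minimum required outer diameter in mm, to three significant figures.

d_o = 105 mm

τ_allow = 290/3.5 = 82.86 MPa.
For a hollow shaft τ = 16T/[πd_o³(1−k⁴)] with k = 0.49, so 1−k⁴ = 0.9424.
d_o³ = 16T/[π τ_allow (1−k⁴)] = 16×1.8000×10^7/(π×82.86×0.9424) = 1.174×10^6 mm³.
d_o = 105.5 mm.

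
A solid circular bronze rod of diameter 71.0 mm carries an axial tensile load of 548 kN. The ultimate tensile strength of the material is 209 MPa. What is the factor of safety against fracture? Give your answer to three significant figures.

A = πd²/4 = 3959 mm².
σ = F/A = 548000/3959 = 138.4 MPa.
n = 209/138.4 = 1.510.

n = 1.51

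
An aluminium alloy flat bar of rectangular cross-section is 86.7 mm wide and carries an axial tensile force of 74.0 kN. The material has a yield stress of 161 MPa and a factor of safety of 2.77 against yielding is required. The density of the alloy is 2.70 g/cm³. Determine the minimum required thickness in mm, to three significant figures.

σ_allow = 161/2.77 = 58.12 MPa.
Required area A = F/σ_allow = 74000/58.12 = 1273 mm².
t = A/w = 1273/86.7 = 14.68 mm.

t = 14.7 mm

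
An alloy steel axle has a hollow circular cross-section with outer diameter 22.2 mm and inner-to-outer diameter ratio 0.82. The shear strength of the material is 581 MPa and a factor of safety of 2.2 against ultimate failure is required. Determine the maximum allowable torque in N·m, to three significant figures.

T_allow = 311 N·m

τ_allow = 581/2.2 = 264.1 MPa.
For a hollow shaft T_allow = τ_allow·πd_o³(1−k⁴)/16 with 1−k⁴ = 0.5479, so πd_o³(1−k⁴)/16 = 1177 mm³.
T_allow = 264.1×1177 = 310800 N·mm = 310.8 N·m.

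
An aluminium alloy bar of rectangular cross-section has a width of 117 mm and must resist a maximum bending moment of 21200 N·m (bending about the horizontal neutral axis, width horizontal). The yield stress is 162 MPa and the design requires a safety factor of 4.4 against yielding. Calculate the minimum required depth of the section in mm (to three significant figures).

h = 172 mm

σ_allow = 162/4.4 = 36.82 MPa.
For a rectangular section σ = 6M/(bh²), so h² = 6M/(b σ_allow) = 6×2.1200×10^7/(117×36.82) = 29530 mm².
h = 171.8 mm.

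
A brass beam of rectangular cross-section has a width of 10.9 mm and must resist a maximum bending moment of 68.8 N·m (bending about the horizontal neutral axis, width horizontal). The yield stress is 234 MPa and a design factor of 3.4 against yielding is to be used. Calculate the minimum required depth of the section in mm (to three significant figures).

σ_allow = 234/3.4 = 68.82 MPa.
For a rectangular section σ = 6M/(bh²), so h² = 6M/(b σ_allow) = 6×68800/(10.9×68.82) = 550.3 mm².
h = 23.46 mm.

h = 23.5 mm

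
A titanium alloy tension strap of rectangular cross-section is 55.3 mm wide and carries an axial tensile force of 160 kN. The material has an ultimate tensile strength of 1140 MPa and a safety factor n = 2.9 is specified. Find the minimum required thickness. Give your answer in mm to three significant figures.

σ_allow = 1140/2.9 = 393.1 MPa.
Required area A = F/σ_allow = 160000/393.1 = 407.0 mm².
t = A/w = 407.0/55.3 = 7.360 mm.

t = 7.36 mm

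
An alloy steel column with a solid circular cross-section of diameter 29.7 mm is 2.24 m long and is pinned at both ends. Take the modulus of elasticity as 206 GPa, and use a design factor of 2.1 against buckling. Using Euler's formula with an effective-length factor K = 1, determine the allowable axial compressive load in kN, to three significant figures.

I = πd⁴/64 = π×29.7⁴/64 = 38190 mm⁴.
Effective length L_e = KL = 1×2.24 m = 2240 mm.
Euler critical load P_cr = π²EI/L_e² = π²×206000×38190/2240² = 15480 N.
P_allow = P_cr/n = 15480/2.1 = 7370 N.

P_allow = 7.37 kN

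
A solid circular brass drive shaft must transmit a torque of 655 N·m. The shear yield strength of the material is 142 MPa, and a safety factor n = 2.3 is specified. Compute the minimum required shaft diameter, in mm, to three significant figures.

Allowable shear stress τ_allow = 142/2.3 = 61.74 MPa.
For a solid shaft τ = 16T/(πd³), so d³ = 16T/(π τ_allow) = 16×655000/(π×61.74) = 54030 mm³.
d = (54030)^(1/3) = 37.81 mm.

d = 37.8 mm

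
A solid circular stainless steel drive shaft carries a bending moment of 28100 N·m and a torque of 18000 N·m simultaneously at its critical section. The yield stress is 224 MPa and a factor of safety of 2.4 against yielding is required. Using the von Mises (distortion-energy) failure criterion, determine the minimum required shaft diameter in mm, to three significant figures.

σ_allow = σ_y/n = 224/2.4 = 93.33 MPa.
For a solid shaft σ_b = 32M/(πd³) and τ = 16T/(πd³), so the von Mises stress is σ' = (16/πd³)·√(4M²+3T²).
√(4M²+3T²) = √(4×(2.810×10^7)² + 3×(1.800×10^7)²) = 6.427×10^7 N·mm.
d³ = 16×6.427×10^7/(π×93.33) = 3.507×10^6 mm³.
d = 151.9 mm.

d = 152 mm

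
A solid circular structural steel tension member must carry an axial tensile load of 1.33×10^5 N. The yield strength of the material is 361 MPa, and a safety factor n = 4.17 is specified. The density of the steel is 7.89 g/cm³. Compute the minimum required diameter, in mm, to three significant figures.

d = 44.2 mm

Allowable stress σ_allow = 361/4.17 = 86.57 MPa.
Required area A = F/σ_allow = 133000/86.57 = 1536 mm².
A = πd²/4 → d = √(4A/π) = 44.23 mm.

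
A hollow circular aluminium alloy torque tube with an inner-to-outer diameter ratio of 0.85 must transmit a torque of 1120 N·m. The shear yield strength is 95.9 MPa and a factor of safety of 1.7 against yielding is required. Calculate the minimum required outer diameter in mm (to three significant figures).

τ_allow = 95.9/1.7 = 56.41 MPa.
For a hollow shaft τ = 16T/[πd_o³(1−k⁴)] with k = 0.85, so 1−k⁴ = 0.4780.
d_o³ = 16T/[π τ_allow (1−k⁴)] = 16×1120000/(π×56.41×0.4780) = 211500 mm³.
d_o = 59.58 mm.

d_o = 59.6 mm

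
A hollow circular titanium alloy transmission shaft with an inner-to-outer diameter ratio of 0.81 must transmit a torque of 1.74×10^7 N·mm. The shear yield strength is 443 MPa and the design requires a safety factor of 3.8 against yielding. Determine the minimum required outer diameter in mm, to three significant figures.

τ_allow = 443/3.8 = 116.6 MPa.
For a hollow shaft τ = 16T/[πd_o³(1−k⁴)] with k = 0.81, so 1−k⁴ = 0.5695.
d_o³ = 16T/[π τ_allow (1−k⁴)] = 16×1.7400×10^7/(π×116.6×0.5695) = 1.335×10^6 mm³.
d_o = 110.1 mm.

d_o = 110 mm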